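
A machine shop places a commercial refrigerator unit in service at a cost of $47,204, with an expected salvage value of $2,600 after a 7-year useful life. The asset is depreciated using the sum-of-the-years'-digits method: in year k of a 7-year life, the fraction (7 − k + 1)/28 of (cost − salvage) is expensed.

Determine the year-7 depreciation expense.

Depreciable base = $47,204 − $2,600 = $44,604.
Sum of the years' digits = 7+6+5+4+3+2+1 = 28.
Year 1: $44,604 × 7/28 = $11,151. Book value $36,053.
Year 2: $44,604 × 6/28 = $9,558. Book value $26,495.
Year 3: $44,604 × 5/28 = $7,965. Book value $18,530.
Year 4: $44,604 × 4/28 = $6,372. Book value $12,158.
Year 5: $44,604 × 3/28 = $4,779. Book value $7,379.
Year 6: $44,604 × 2/28 = $3,186. Book value $4,193.
Year 7: $44,604 × 1/28 = $1,593. Book value $2,600.

$1,593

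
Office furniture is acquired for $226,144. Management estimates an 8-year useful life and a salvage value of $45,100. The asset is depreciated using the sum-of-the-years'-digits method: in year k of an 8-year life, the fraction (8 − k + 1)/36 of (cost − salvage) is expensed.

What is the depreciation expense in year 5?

Depreciable base = $226,144 − $45,100 = $181,044.
Sum of the years' digits = 8+7+6+5+4+3+2+1 = 36.
Year 1: $181,044 × 8/36 = $40,232. Book value $185,912.
Year 2: $181,044 × 7/36 = $35,203. Book value $150,709.
Year 3: $181,044 × 6/36 = $30,174. Book value $120,535.
Year 4: $181,044 × 5/36 = $25,145. Book value $95,390.
Year 5: $181,044 × 4/36 = $20,116. Book value $75,274.

$20,116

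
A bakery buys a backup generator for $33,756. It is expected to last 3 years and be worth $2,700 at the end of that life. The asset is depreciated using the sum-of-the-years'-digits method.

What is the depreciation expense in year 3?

Depreciable base = $33,756 − $2,700 = $31,056.
Sum of the years' digits = 3+2+1 = 6.
Year 1: $31,056 × 3/6 = $15,528. Book value $18,228.
Year 2: $31,056 × 2/6 = $10,352. Book value $7,876.
Year 3: $31,056 × 1/6 = $5,176. Book value $2,700.

$5,176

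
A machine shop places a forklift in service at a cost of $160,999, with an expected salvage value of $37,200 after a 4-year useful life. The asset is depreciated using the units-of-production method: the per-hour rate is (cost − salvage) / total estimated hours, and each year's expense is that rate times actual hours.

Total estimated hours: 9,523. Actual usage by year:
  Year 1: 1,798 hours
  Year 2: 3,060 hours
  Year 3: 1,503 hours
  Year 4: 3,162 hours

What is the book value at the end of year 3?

Depreciable base = $160,999 − $37,200 = $123,799.
Rate = $123,799 / 9,523 hours = $13 per hour.
Year 1: 1,798 × $13 = $23,374. Book value $137,625.
Year 2: 3,060 × $13 = $39,780. Book value $97,845.
Year 3: 1,503 × $13 = $19,539. Book value $78,306.

$78,306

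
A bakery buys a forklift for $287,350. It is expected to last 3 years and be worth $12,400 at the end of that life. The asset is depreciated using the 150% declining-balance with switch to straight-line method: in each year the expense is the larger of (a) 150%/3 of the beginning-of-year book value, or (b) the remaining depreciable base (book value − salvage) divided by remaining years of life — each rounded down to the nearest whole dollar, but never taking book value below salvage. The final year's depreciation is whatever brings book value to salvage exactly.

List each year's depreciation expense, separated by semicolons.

$143,675; $71,837; $59,438

Depreciable base = $287,350 − $12,400 = $274,950.
Year 1: DB = ⌊$287,350 × 150%/3⌋ = $143,675; SL = ⌊$274,950/3⌋ = $91,650 → take DB $143,675. Book value $143,675.
Year 2: DB = ⌊$143,675 × 150%/3⌋ = $71,837; SL = ⌊$131,275/2⌋ = $65,637 → take DB $71,837. Book value $71,838.
Year 3 (final): $71,838 − $12,400 = $59,438. Book value $12,400.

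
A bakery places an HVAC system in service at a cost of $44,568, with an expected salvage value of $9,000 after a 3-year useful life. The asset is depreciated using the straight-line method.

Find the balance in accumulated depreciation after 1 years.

Depreciable base = $44,568 − $9,000 = $35,568.
Annual expense = $35,568 / 3 = $11,856.
End of year 1: book value $32,712.
Accumulated through year 1 = $44,568 − $32,712 = $11,856.

$11,856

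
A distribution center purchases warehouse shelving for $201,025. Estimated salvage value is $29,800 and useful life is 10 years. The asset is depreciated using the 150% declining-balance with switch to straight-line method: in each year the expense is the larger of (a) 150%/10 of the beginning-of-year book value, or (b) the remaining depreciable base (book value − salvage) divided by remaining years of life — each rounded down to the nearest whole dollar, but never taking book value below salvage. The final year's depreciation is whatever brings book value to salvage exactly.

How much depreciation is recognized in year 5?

Depreciable base = $201,025 − $29,800 = $171,225.
Year 1: DB = ⌊$201,025 × 150%/10⌋ = $30,153; SL = ⌊$171,225/10⌋ = $17,122 → take DB $30,153. Book value $170,872.
Year 2: DB = ⌊$170,872 × 150%/10⌋ = $25,630; SL = ⌊$141,072/9⌋ = $15,674 → take DB $25,630. Book value $145,242.
Year 3: DB = ⌊$145,242 × 150%/10⌋ = $21,786; SL = ⌊$115,442/8⌋ = $14,430 → take DB $21,786. Book value $123,456.
Year 4: DB = ⌊$123,456 × 150%/10⌋ = $18,518; SL = ⌊$93,656/7⌋ = $13,379 → take DB $18,518. Book value $104,938.
Year 5: DB = ⌊$104,938 × 150%/10⌋ = $15,740; SL = ⌊$75,138/6⌋ = $12,523 → take DB $15,740. Book value $89,198.

$15,740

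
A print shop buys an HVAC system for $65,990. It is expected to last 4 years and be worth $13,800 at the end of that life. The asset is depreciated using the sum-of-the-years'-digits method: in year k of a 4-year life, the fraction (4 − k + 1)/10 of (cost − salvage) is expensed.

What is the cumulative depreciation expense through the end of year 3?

$46,971

Depreciable base = $65,990 − $13,800 = $52,190.
Sum of the years' digits = 4+3+2+1 = 10.
Year 1: $52,190 × 4/10 = $20,876. Book value $45,114.
Year 2: $52,190 × 3/10 = $15,657. Book value $29,457.
Year 3: $52,190 × 2/10 = $10,438. Book value $19,019.
Accumulated through year 3 = $65,990 − $19,019 = $46,971.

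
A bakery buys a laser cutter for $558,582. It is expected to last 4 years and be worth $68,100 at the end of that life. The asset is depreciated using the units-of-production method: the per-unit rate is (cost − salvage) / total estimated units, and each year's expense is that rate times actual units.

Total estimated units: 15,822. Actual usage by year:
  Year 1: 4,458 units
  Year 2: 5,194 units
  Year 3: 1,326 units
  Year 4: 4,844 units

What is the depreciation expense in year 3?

$41,106

Depreciable base = $558,582 − $68,100 = $490,482.
Rate = $490,482 / 15,822 units = $31 per unit.
Year 1: 4,458 × $31 = $138,198. Book value $420,384.
Year 2: 5,194 × $31 = $161,014. Book value $259,370.
Year 3: 1,326 × $31 = $41,106. Book value $218,264.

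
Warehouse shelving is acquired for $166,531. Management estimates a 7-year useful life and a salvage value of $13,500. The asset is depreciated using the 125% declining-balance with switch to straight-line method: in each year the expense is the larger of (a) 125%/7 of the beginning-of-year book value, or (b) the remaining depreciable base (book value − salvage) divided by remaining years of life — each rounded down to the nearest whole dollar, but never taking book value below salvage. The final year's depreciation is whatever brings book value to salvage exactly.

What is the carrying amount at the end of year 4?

Depreciable base = $166,531 − $13,500 = $153,031.
Year 1: DB = ⌊$166,531 × 125%/7⌋ = $29,737; SL = ⌊$153,031/7⌋ = $21,861 → take DB $29,737. Book value $136,794.
Year 2: DB = ⌊$136,794 × 125%/7⌋ = $24,427; SL = ⌊$123,294/6⌋ = $20,549 → take DB $24,427. Book value $112,367.
Year 3: DB = ⌊$112,367 × 125%/7⌋ = $20,065; SL = ⌊$98,867/5⌋ = $19,773 → take DB $20,065. Book value $92,302.
Year 4: DB = ⌊$92,302 × 125%/7⌋ = $16,482; SL = ⌊$78,802/4⌋ = $19,700 → take SL $19,700. Book value $72,602.

$72,602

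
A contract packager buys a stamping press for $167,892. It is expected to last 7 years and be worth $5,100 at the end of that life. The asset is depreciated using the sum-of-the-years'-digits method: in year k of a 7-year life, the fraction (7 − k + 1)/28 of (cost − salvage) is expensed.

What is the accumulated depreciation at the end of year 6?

Depreciable base = $167,892 − $5,100 = $162,792.
Sum of the years' digits = 7+6+5+4+3+2+1 = 28.
Year 1: $162,792 × 7/28 = $40,698. Book value $127,194.
Year 2: $162,792 × 6/28 = $34,884. Book value $92,310.
Year 3: $162,792 × 5/28 = $29,070. Book value $63,240.
Year 4: $162,792 × 4/28 = $23,256. Book value $39,984.
Year 5: $162,792 × 3/28 = $17,442. Book value $22,542.
Year 6: $162,792 × 2/28 = $11,628. Book value $10,914.
Accumulated through year 6 = $167,892 − $10,914 = $156,978.

$156,978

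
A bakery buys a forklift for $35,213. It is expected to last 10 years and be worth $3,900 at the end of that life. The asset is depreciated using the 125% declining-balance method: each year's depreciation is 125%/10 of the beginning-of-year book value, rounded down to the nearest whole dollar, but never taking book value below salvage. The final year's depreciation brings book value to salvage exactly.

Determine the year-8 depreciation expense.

Depreciable base = $35,213 − $3,900 = $31,313.
Year 1: ⌊$35,213 × 125%/10⌋ = $4,401. Book value $30,812.
Year 2: ⌊$30,812 × 125%/10⌋ = $3,851. Book value $26,961.
Year 3: ⌊$26,961 × 125%/10⌋ = $3,370. Book value $23,591.
Year 4: ⌊$23,591 × 125%/10⌋ = $2,948. Book value $20,643.
Year 5: ⌊$20,643 × 125%/10⌋ = $2,580. Book value $18,063.
Year 6: ⌊$18,063 × 125%/10⌋ = $2,257. Book value $15,806.
Year 7: ⌊$15,806 × 125%/10⌋ = $1,975. Book value $13,831.
Year 8: ⌊$13,831 × 125%/10⌋ = $1,728. Book value $12,103.

$1,728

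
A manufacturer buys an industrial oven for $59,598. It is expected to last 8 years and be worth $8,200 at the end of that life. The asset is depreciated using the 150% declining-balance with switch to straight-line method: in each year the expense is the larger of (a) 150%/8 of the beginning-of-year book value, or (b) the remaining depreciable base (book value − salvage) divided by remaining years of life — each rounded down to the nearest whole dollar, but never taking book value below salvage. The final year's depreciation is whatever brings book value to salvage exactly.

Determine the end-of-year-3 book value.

$31,968

Depreciable base = $59,598 − $8,200 = $51,398.
Year 1: DB = ⌊$59,598 × 150%/8⌋ = $11,174; SL = ⌊$51,398/8⌋ = $6,424 → take DB $11,174. Book value $48,424.
Year 2: DB = ⌊$48,424 × 150%/8⌋ = $9,079; SL = ⌊$40,224/7⌋ = $5,746 → take DB $9,079. Book value $39,345.
Year 3: DB = ⌊$39,345 × 150%/8⌋ = $7,377; SL = ⌊$31,145/6⌋ = $5,190 → take DB $7,377. Book value $31,968.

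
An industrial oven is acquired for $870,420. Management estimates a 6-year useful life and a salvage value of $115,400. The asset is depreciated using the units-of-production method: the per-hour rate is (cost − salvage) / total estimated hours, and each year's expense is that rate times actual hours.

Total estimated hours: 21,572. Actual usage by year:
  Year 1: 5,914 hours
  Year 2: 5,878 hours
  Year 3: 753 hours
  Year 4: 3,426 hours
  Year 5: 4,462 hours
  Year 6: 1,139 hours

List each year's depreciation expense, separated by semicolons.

Depreciable base = $870,420 − $115,400 = $755,020.
Rate = $755,020 / 21,572 hours = $35 per hour.
Year 1: 5,914 × $35 = $206,990. Book value $663,430.
Year 2: 5,878 × $35 = $205,730. Book value $457,700.
Year 3: 753 × $35 = $26,355. Book value $431,345.
Year 4: 3,426 × $35 = $119,910. Book value $311,435.
Year 5: 4,462 × $35 = $156,170. Book value $155,265.
Year 6: 1,139 × $35 = $39,865. Book value $115,400.

$206,990; $205,730; $26,355; $119,910; $156,170; $39,865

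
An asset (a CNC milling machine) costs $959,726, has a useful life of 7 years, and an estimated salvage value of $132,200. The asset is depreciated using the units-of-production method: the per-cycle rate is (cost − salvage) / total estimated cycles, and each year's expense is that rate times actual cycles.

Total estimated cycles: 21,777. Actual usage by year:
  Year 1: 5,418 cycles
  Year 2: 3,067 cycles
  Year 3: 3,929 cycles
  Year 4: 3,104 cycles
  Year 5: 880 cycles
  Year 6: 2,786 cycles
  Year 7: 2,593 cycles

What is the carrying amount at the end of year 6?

$230,734

Depreciable base = $959,726 − $132,200 = $827,526.
Rate = $827,526 / 21,777 cycles = $38 per cycle.
Year 1: 5,418 × $38 = $205,884. Book value $753,842.
Year 2: 3,067 × $38 = $116,546. Book value $637,296.
Year 3: 3,929 × $38 = $149,302. Book value $487,994.
Year 4: 3,104 × $38 = $117,952. Book value $370,042.
Year 5: 880 × $38 = $33,440. Book value $336,602.
Year 6: 2,786 × $38 = $105,868. Book value $230,734.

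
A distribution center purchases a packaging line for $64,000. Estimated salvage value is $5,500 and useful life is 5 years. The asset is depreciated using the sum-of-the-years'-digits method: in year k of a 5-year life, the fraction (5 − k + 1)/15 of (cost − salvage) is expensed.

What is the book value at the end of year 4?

$9,400

Depreciable base = $64,000 − $5,500 = $58,500.
Sum of the years' digits = 5+4+3+2+1 = 15.
Year 1: $58,500 × 5/15 = $19,500. Book value $44,500.
Year 2: $58,500 × 4/15 = $15,600. Book value $28,900.
Year 3: $58,500 × 3/15 = $11,700. Book value $17,200.
Year 4: $58,500 × 2/15 = $7,800. Book value $9,400.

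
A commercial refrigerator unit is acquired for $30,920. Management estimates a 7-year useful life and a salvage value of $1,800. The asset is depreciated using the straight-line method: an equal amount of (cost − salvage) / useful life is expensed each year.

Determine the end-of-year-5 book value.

Depreciable base = $30,920 − $1,800 = $29,120.
Annual expense = $29,120 / 7 = $4,160.
End of year 1: book value $26,760.
End of year 2: book value $22,600.
End of year 3: book value $18,440.
End of year 4: book value $14,280.
End of year 5: book value $10,120.

$10,120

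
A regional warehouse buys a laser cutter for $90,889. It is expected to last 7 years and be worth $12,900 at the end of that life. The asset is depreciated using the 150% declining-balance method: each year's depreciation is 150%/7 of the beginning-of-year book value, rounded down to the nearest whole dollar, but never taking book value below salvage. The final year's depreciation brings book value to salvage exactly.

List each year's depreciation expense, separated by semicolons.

$19,476; $15,302; $12,023; $9,447; $7,423; $5,832; $8,486

Depreciable base = $90,889 − $12,900 = $77,989.
Year 1: ⌊$90,889 × 150%/7⌋ = $19,476. Book value $71,413.
Year 2: ⌊$71,413 × 150%/7⌋ = $15,302. Book value $56,111.
Year 3: ⌊$56,111 × 150%/7⌋ = $12,023. Book value $44,088.
Year 4: ⌊$44,088 × 150%/7⌋ = $9,447. Book value $34,641.
Year 5: ⌊$34,641 × 150%/7⌋ = $7,423. Book value $27,218.
Year 6: ⌊$27,218 × 150%/7⌋ = $5,832. Book value $21,386.
Year 7 (final): $21,386 − $12,900 = $8,486. Book value $12,900.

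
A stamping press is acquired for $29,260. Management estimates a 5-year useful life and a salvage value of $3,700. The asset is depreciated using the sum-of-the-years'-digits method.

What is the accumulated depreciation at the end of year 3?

$20,448

Depreciable base = $29,260 − $3,700 = $25,560.
Sum of the years' digits = 5+4+3+2+1 = 15.
Year 1: $25,560 × 5/15 = $8,520. Book value $20,740.
Year 2: $25,560 × 4/15 = $6,816. Book value $13,924.
Year 3: $25,560 × 3/15 = $5,112. Book value $8,812.
Accumulated through year 3 = $29,260 − $8,812 = $20,448.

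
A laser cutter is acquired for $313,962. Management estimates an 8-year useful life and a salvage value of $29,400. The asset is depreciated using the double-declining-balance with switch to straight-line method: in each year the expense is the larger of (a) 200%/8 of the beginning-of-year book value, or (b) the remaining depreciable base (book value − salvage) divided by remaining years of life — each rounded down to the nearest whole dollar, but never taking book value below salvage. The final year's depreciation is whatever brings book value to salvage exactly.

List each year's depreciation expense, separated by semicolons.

$78,490; $58,868; $44,151; $33,113; $24,835; $18,626; $13,969; $12,510

Depreciable base = $313,962 − $29,400 = $284,562.
Year 1: DB = ⌊$313,962 × 200%/8⌋ = $78,490; SL = ⌊$284,562/8⌋ = $35,570 → take DB $78,490. Book value $235,472.
Year 2: DB = ⌊$235,472 × 200%/8⌋ = $58,868; SL = ⌊$206,072/7⌋ = $29,438 → take DB $58,868. Book value $176,604.
Year 3: DB = ⌊$176,604 × 200%/8⌋ = $44,151; SL = ⌊$147,204/6⌋ = $24,534 → take DB $44,151. Book value $132,453.
Year 4: DB = ⌊$132,453 × 200%/8⌋ = $33,113; SL = ⌊$103,053/5⌋ = $20,610 → take DB $33,113. Book value $99,340.
Year 5: DB = ⌊$99,340 × 200%/8⌋ = $24,835; SL = ⌊$69,940/4⌋ = $17,485 → take DB $24,835. Book value $74,505.
Year 6: DB = ⌊$74,505 × 200%/8⌋ = $18,626; SL = ⌊$45,105/3⌋ = $15,035 → take DB $18,626. Book value $55,879.
Year 7: DB = ⌊$55,879 × 200%/8⌋ = $13,969; SL = ⌊$26,479/2⌋ = $13,239 → take DB $13,969. Book value $41,910.
Year 8 (final): $41,910 − $29,400 = $12,510. Book value $29,400.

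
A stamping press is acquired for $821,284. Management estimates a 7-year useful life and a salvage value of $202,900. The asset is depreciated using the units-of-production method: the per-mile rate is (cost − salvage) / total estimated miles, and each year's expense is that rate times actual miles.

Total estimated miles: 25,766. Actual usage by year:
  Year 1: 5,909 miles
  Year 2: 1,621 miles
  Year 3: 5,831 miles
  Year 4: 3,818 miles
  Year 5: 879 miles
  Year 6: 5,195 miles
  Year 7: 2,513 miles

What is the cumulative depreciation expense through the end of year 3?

$320,664

Depreciable base = $821,284 − $202,900 = $618,384.
Rate = $618,384 / 25,766 miles = $24 per mile.
Year 1: 5,909 × $24 = $141,816. Book value $679,468.
Year 2: 1,621 × $24 = $38,904. Book value $640,564.
Year 3: 5,831 × $24 = $139,944. Book value $500,620.
Accumulated through year 3 = $821,284 − $500,620 = $320,664.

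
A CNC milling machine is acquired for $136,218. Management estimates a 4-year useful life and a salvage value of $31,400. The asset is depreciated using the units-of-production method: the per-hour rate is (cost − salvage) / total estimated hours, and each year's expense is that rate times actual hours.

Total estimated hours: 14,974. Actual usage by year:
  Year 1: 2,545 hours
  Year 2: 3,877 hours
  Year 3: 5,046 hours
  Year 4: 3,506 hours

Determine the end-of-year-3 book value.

$55,942

Depreciable base = $136,218 − $31,400 = $104,818.
Rate = $104,818 / 14,974 hours = $7 per hour.
Year 1: 2,545 × $7 = $17,815. Book value $118,403.
Year 2: 3,877 × $7 = $27,139. Book value $91,264.
Year 3: 5,046 × $7 = $35,322. Book value $55,942.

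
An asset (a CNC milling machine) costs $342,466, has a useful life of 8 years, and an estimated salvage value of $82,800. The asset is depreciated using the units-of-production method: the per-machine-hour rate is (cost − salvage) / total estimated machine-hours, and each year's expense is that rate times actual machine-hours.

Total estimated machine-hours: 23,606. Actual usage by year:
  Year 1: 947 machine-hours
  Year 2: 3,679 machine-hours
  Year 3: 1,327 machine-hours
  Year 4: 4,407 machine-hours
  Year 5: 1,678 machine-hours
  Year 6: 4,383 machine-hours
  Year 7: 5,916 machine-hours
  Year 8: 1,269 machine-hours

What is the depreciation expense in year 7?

Depreciable base = $342,466 − $82,800 = $259,666.
Rate = $259,666 / 23,606 machine-hours = $11 per machine-hour.
Year 1: 947 × $11 = $10,417. Book value $332,049.
Year 2: 3,679 × $11 = $40,469. Book value $291,580.
Year 3: 1,327 × $11 = $14,597. Book value $276,983.
Year 4: 4,407 × $11 = $48,477. Book value $228,506.
Year 5: 1,678 × $11 = $18,458. Book value $210,048.
Year 6: 4,383 × $11 = $48,213. Book value $161,835.
Year 7: 5,916 × $11 = $65,076. Book value $96,759.

$65,076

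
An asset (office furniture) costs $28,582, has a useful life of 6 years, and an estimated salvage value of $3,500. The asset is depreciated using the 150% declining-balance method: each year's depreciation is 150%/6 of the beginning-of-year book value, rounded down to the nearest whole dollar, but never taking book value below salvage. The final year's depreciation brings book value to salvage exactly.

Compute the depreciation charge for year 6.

$3,284

Depreciable base = $28,582 − $3,500 = $25,082.
Year 1: ⌊$28,582 × 150%/6⌋ = $7,145. Book value $21,437.
Year 2: ⌊$21,437 × 150%/6⌋ = $5,359. Book value $16,078.
Year 3: ⌊$16,078 × 150%/6⌋ = $4,019. Book value $12,059.
Year 4: ⌊$12,059 × 150%/6⌋ = $3,014. Book value $9,045.
Year 5: ⌊$9,045 × 150%/6⌋ = $2,261. Book value $6,784.
Year 6 (final): $6,784 − $3,500 = $3,284. Book value $3,500.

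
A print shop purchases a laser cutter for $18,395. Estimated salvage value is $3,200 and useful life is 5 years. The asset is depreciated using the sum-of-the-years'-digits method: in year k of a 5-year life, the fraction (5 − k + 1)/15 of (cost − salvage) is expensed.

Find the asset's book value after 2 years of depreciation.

Depreciable base = $18,395 − $3,200 = $15,195.
Sum of the years' digits = 5+4+3+2+1 = 15.
Year 1: $15,195 × 5/15 = $5,065. Book value $13,330.
Year 2: $15,195 × 4/15 = $4,052. Book value $9,278.

$9,278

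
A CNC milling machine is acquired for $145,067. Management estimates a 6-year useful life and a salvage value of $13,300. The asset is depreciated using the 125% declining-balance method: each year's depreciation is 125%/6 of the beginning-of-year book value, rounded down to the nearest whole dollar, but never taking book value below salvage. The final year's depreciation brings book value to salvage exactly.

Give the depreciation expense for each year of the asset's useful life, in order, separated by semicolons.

$30,222; $23,926; $18,941; $14,995; $11,871; $31,812

Depreciable base = $145,067 − $13,300 = $131,767.
Year 1: ⌊$145,067 × 125%/6⌋ = $30,222. Book value $114,845.
Year 2: ⌊$114,845 × 125%/6⌋ = $23,926. Book value $90,919.
Year 3: ⌊$90,919 × 125%/6⌋ = $18,941. Book value $71,978.
Year 4: ⌊$71,978 × 125%/6⌋ = $14,995. Book value $56,983.
Year 5: ⌊$56,983 × 125%/6⌋ = $11,871. Book value $45,112.
Year 6 (final): $45,112 − $13,300 = $31,812. Book value $13,300.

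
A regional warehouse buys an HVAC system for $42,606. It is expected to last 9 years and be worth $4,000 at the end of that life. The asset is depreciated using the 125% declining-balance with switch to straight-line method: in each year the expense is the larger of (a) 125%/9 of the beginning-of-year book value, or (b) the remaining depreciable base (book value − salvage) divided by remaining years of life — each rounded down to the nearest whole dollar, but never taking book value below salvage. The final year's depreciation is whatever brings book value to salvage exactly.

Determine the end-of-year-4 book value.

$23,339

Depreciable base = $42,606 − $4,000 = $38,606.
Year 1: DB = ⌊$42,606 × 125%/9⌋ = $5,917; SL = ⌊$38,606/9⌋ = $4,289 → take DB $5,917. Book value $36,689.
Year 2: DB = ⌊$36,689 × 125%/9⌋ = $5,095; SL = ⌊$32,689/8⌋ = $4,086 → take DB $5,095. Book value $31,594.
Year 3: DB = ⌊$31,594 × 125%/9⌋ = $4,388; SL = ⌊$27,594/7⌋ = $3,942 → take DB $4,388. Book value $27,206.
Year 4: DB = ⌊$27,206 × 125%/9⌋ = $3,778; SL = ⌊$23,206/6⌋ = $3,867 → take SL $3,867. Book value $23,339.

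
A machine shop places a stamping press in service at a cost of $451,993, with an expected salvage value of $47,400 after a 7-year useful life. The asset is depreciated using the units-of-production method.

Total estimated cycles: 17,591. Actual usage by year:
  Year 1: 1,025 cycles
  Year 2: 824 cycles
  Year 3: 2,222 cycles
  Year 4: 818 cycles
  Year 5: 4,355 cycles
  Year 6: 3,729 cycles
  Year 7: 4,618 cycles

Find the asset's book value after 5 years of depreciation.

Depreciable base = $451,993 − $47,400 = $404,593.
Rate = $404,593 / 17,591 cycles = $23 per cycle.
Year 1: 1,025 × $23 = $23,575. Book value $428,418.
Year 2: 824 × $23 = $18,952. Book value $409,466.
Year 3: 2,222 × $23 = $51,106. Book value $358,360.
Year 4: 818 × $23 = $18,814. Book value $339,546.
Year 5: 4,355 × $23 = $100,165. Book value $239,381.

$239,381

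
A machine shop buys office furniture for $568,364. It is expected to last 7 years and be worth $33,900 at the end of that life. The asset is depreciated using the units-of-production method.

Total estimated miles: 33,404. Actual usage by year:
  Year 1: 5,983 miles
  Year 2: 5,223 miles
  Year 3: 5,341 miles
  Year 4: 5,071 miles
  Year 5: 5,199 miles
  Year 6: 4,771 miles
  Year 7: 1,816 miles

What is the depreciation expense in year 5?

$83,184

Depreciable base = $568,364 − $33,900 = $534,464.
Rate = $534,464 / 33,404 miles = $16 per mile.
Year 1: 5,983 × $16 = $95,728. Book value $472,636.
Year 2: 5,223 × $16 = $83,568. Book value $389,068.
Year 3: 5,341 × $16 = $85,456. Book value $303,612.
Year 4: 5,071 × $16 = $81,136. Book value $222,476.
Year 5: 5,199 × $16 = $83,184. Book value $139,292.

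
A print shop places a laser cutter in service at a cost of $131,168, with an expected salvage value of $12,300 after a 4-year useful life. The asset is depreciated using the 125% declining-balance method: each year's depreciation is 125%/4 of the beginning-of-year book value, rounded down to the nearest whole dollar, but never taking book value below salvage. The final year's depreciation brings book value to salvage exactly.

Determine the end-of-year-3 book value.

Depreciable base = $131,168 − $12,300 = $118,868.
Year 1: ⌊$131,168 × 125%/4⌋ = $40,990. Book value $90,178.
Year 2: ⌊$90,178 × 125%/4⌋ = $28,180. Book value $61,998.
Year 3: ⌊$61,998 × 125%/4⌋ = $19,374. Book value $42,624.

$42,624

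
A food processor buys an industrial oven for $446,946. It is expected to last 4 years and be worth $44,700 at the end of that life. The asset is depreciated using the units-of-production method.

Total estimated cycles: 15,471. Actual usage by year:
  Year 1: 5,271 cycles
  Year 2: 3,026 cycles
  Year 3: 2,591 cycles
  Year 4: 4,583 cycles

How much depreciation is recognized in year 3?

$67,366

Depreciable base = $446,946 − $44,700 = $402,246.
Rate = $402,246 / 15,471 cycles = $26 per cycle.
Year 1: 5,271 × $26 = $137,046. Book value $309,900.
Year 2: 3,026 × $26 = $78,676. Book value $231,224.
Year 3: 2,591 × $26 = $67,366. Book value $163,858.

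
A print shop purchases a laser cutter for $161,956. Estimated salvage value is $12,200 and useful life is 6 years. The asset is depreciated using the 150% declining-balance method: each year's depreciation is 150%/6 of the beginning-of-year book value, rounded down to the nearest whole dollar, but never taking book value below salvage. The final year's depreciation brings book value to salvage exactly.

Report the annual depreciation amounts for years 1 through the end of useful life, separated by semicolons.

Depreciable base = $161,956 − $12,200 = $149,756.
Year 1: ⌊$161,956 × 150%/6⌋ = $40,489. Book value $121,467.
Year 2: ⌊$121,467 × 150%/6⌋ = $30,366. Book value $91,101.
Year 3: ⌊$91,101 × 150%/6⌋ = $22,775. Book value $68,326.
Year 4: ⌊$68,326 × 150%/6⌋ = $17,081. Book value $51,245.
Year 5: ⌊$51,245 × 150%/6⌋ = $12,811. Book value $38,434.
Year 6 (final): $38,434 − $12,200 = $26,234. Book value $12,200.

$40,489; $30,366; $22,775; $17,081; $12,811; $26,234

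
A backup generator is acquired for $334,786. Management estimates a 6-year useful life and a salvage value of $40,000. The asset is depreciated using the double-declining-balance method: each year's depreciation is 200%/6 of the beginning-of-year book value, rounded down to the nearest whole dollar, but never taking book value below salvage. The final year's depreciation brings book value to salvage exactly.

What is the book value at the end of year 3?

$99,196

Depreciable base = $334,786 − $40,000 = $294,786.
Year 1: ⌊$334,786 × 200%/6⌋ = $111,595. Book value $223,191.
Year 2: ⌊$223,191 × 200%/6⌋ = $74,397. Book value $148,794.
Year 3: ⌊$148,794 × 200%/6⌋ = $49,598. Book value $99,196.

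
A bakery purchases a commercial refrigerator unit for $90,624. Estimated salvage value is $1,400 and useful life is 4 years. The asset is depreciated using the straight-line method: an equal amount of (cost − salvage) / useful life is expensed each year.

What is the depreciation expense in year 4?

Depreciable base = $90,624 − $1,400 = $89,224.
Annual expense = $89,224 / 4 = $22,306.

$22,306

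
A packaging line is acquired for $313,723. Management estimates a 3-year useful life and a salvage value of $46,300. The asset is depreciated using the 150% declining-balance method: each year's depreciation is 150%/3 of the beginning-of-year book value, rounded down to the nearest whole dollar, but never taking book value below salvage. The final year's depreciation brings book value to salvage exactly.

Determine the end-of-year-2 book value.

$78,431

Depreciable base = $313,723 − $46,300 = $267,423.
Year 1: ⌊$313,723 × 150%/3⌋ = $156,861. Book value $156,862.
Year 2: ⌊$156,862 × 150%/3⌋ = $78,431. Book value $78,431.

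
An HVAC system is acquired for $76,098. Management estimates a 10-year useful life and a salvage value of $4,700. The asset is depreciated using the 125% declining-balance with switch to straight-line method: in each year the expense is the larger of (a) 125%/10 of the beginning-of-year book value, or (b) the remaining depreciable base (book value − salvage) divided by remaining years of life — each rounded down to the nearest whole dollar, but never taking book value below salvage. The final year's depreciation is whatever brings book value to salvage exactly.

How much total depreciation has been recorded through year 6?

Depreciable base = $76,098 − $4,700 = $71,398.
Year 1: DB = ⌊$76,098 × 125%/10⌋ = $9,512; SL = ⌊$71,398/10⌋ = $7,139 → take DB $9,512. Book value $66,586.
Year 2: DB = ⌊$66,586 × 125%/10⌋ = $8,323; SL = ⌊$61,886/9⌋ = $6,876 → take DB $8,323. Book value $58,263.
Year 3: DB = ⌊$58,263 × 125%/10⌋ = $7,282; SL = ⌊$53,563/8⌋ = $6,695 → take DB $7,282. Book value $50,981.
Year 4: DB = ⌊$50,981 × 125%/10⌋ = $6,372; SL = ⌊$46,281/7⌋ = $6,611 → take SL $6,611. Book value $44,370.
Year 5: DB = ⌊$44,370 × 125%/10⌋ = $5,546; SL = ⌊$39,670/6⌋ = $6,611 → take SL $6,611. Book value $37,759.
Year 6: DB = ⌊$37,759 × 125%/10⌋ = $4,719; SL = ⌊$33,059/5⌋ = $6,611 → take SL $6,611. Book value $31,148.
Accumulated through year 6 = $76,098 − $31,148 = $44,950.

$44,950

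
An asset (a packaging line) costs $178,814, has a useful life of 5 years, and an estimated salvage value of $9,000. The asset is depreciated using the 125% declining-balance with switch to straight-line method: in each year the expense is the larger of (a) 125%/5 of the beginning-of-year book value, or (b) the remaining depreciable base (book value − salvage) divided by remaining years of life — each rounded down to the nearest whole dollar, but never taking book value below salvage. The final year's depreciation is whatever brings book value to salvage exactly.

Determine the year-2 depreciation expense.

$33,527

Depreciable base = $178,814 − $9,000 = $169,814.
Year 1: DB = ⌊$178,814 × 125%/5⌋ = $44,703; SL = ⌊$169,814/5⌋ = $33,962 → take DB $44,703. Book value $134,111.
Year 2: DB = ⌊$134,111 × 125%/5⌋ = $33,527; SL = ⌊$125,111/4⌋ = $31,277 → take DB $33,527. Book value $100,584.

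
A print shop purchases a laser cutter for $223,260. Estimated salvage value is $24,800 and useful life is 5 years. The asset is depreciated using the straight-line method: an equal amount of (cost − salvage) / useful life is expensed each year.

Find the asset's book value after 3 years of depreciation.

Depreciable base = $223,260 − $24,800 = $198,460.
Annual expense = $198,460 / 5 = $39,692.
End of year 1: book value $183,568.
End of year 2: book value $143,876.
End of year 3: book value $104,184.

$104,184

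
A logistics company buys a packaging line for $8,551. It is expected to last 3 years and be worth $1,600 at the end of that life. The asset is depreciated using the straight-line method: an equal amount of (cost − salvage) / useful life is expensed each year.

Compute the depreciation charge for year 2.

$2,317

Depreciable base = $8,551 − $1,600 = $6,951.
Annual expense = $6,951 / 3 = $2,317.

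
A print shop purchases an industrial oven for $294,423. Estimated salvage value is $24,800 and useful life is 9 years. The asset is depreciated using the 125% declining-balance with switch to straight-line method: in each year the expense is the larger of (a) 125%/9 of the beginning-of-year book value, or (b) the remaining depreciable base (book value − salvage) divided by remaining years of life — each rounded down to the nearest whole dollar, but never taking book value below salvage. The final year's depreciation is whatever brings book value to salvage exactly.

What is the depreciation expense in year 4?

Depreciable base = $294,423 − $24,800 = $269,623.
Year 1: DB = ⌊$294,423 × 125%/9⌋ = $40,892; SL = ⌊$269,623/9⌋ = $29,958 → take DB $40,892. Book value $253,531.
Year 2: DB = ⌊$253,531 × 125%/9⌋ = $35,212; SL = ⌊$228,731/8⌋ = $28,591 → take DB $35,212. Book value $218,319.
Year 3: DB = ⌊$218,319 × 125%/9⌋ = $30,322; SL = ⌊$193,519/7⌋ = $27,645 → take DB $30,322. Book value $187,997.
Year 4: DB = ⌊$187,997 × 125%/9⌋ = $26,110; SL = ⌊$163,197/6⌋ = $27,199 → take SL $27,199. Book value $160,798.

$27,199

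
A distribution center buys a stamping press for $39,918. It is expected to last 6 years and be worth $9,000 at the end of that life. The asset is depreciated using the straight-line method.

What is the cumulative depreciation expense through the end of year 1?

$5,153

Depreciable base = $39,918 − $9,000 = $30,918.
Annual expense = $30,918 / 6 = $5,153.
End of year 1: book value $34,765.
Accumulated through year 1 = $39,918 − $34,765 = $5,153.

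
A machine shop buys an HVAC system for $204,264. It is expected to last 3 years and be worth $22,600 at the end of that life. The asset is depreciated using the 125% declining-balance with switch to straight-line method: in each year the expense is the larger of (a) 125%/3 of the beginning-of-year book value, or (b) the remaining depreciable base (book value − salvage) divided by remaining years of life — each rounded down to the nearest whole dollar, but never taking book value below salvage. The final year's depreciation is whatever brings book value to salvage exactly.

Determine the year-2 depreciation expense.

$49,647

Depreciable base = $204,264 − $22,600 = $181,664.
Year 1: DB = ⌊$204,264 × 125%/3⌋ = $85,110; SL = ⌊$181,664/3⌋ = $60,554 → take DB $85,110. Book value $119,154.
Year 2: DB = ⌊$119,154 × 125%/3⌋ = $49,647; SL = ⌊$96,554/2⌋ = $48,277 → take DB $49,647. Book value $69,507.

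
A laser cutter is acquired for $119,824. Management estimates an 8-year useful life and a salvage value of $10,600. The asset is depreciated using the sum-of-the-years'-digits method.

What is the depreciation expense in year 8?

$3,034

Depreciable base = $119,824 − $10,600 = $109,224.
Sum of the years' digits = 8+7+6+5+4+3+2+1 = 36.
Year 1: $109,224 × 8/36 = $24,272. Book value $95,552.
Year 2: $109,224 × 7/36 = $21,238. Book value $74,314.
Year 3: $109,224 × 6/36 = $18,204. Book value $56,110.
Year 4: $109,224 × 5/36 = $15,170. Book value $40,940.
Year 5: $109,224 × 4/36 = $12,136. Book value $28,804.
Year 6: $109,224 × 3/36 = $9,102. Book value $19,702.
Year 7: $109,224 × 2/36 = $6,068. Book value $13,634.
Year 8: $109,224 × 1/36 = $3,034. Book value $10,600.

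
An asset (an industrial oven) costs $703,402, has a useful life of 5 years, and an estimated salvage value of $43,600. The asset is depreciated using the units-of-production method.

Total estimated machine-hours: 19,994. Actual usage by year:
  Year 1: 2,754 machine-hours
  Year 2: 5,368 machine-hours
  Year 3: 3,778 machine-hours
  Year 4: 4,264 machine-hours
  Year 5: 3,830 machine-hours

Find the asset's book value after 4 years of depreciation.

$169,990

Depreciable base = $703,402 − $43,600 = $659,802.
Rate = $659,802 / 19,994 machine-hours = $33 per machine-hour.
Year 1: 2,754 × $33 = $90,882. Book value $612,520.
Year 2: 5,368 × $33 = $177,144. Book value $435,376.
Year 3: 3,778 × $33 = $124,674. Book value $310,702.
Year 4: 4,264 × $33 = $140,712. Book value $169,990.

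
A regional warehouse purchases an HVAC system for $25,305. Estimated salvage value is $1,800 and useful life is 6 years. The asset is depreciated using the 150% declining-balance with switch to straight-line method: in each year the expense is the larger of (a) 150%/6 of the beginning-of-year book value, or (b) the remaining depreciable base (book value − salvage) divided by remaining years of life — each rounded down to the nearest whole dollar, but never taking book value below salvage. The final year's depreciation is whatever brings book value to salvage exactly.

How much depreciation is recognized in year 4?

Depreciable base = $25,305 − $1,800 = $23,505.
Year 1: DB = ⌊$25,305 × 150%/6⌋ = $6,326; SL = ⌊$23,505/6⌋ = $3,917 → take DB $6,326. Book value $18,979.
Year 2: DB = ⌊$18,979 × 150%/6⌋ = $4,744; SL = ⌊$17,179/5⌋ = $3,435 → take DB $4,744. Book value $14,235.
Year 3: DB = ⌊$14,235 × 150%/6⌋ = $3,558; SL = ⌊$12,435/4⌋ = $3,108 → take DB $3,558. Book value $10,677.
Year 4: DB = ⌊$10,677 × 150%/6⌋ = $2,669; SL = ⌊$8,877/3⌋ = $2,959 → take SL $2,959. Book value $7,718.

$2,959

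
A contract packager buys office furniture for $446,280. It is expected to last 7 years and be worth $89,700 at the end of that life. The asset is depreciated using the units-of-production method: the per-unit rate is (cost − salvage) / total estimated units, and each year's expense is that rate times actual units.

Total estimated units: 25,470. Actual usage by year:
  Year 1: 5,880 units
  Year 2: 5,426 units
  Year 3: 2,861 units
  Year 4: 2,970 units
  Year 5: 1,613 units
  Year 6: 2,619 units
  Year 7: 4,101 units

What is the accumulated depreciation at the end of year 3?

$198,338

Depreciable base = $446,280 − $89,700 = $356,580.
Rate = $356,580 / 25,470 units = $14 per unit.
Year 1: 5,880 × $14 = $82,320. Book value $363,960.
Year 2: 5,426 × $14 = $75,964. Book value $287,996.
Year 3: 2,861 × $14 = $40,054. Book value $247,942.
Accumulated through year 3 = $446,280 − $247,942 = $198,338.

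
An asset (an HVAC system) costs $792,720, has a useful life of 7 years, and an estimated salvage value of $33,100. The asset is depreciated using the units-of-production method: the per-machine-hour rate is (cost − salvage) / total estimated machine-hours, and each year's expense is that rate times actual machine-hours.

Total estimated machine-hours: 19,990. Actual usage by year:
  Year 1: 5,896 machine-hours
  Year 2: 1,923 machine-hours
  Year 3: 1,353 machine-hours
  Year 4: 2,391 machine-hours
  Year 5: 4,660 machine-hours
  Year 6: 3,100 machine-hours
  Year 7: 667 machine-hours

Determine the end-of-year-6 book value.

Depreciable base = $792,720 − $33,100 = $759,620.
Rate = $759,620 / 19,990 machine-hours = $38 per machine-hour.
Year 1: 5,896 × $38 = $224,048. Book value $568,672.
Year 2: 1,923 × $38 = $73,074. Book value $495,598.
Year 3: 1,353 × $38 = $51,414. Book value $444,184.
Year 4: 2,391 × $38 = $90,858. Book value $353,326.
Year 5: 4,660 × $38 = $177,080. Book value $176,246.
Year 6: 3,100 × $38 = $117,800. Book value $58,446.

$58,446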